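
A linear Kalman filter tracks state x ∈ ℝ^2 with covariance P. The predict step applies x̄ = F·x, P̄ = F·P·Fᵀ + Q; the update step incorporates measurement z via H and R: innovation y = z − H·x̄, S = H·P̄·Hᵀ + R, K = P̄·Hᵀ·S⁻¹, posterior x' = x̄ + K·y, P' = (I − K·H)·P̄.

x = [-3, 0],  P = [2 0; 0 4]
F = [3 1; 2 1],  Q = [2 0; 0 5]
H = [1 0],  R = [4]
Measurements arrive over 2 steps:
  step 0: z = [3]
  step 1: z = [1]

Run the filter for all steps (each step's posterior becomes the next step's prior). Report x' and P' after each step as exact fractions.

step 0: x' = [9/7, 6/7], P' = [24/7 16/7; 16/7 55/7]
step 1: x' = [513/409, 366/409], P' = [1524/409 1116/409; 1116/409 3487/409]

step 0: x̄ = F·x = [-9, -6]
step 0: P̄ = F·P·Fᵀ + Q = [24 16; 16 17]
step 0: y = z − H·x̄ = [12]
step 0: S = H·P̄·Hᵀ + R = [28]
step 0: K = P̄·Hᵀ·S⁻¹ = [6/7; 4/7]
step 0: x' = x̄ + K·y = [9/7, 6/7]
step 0: P' = (I − K·H)·P̄ = [24/7 16/7; 16/7 55/7]
step 1: x̄ = F·x = [33/7, 24/7]
step 1: P̄ = F·P·Fᵀ + Q = [381/7 279/7; 279/7 250/7]
step 1: y = z − H·x̄ = [-26/7]
step 1: S = H·P̄·Hᵀ + R = [409/7]
step 1: K = P̄·Hᵀ·S⁻¹ = [381/409; 279/409]
step 1: x' = x̄ + K·y = [513/409, 366/409]
step 1: P' = (I − K·H)·P̄ = [1524/409 1116/409; 1116/409 3487/409]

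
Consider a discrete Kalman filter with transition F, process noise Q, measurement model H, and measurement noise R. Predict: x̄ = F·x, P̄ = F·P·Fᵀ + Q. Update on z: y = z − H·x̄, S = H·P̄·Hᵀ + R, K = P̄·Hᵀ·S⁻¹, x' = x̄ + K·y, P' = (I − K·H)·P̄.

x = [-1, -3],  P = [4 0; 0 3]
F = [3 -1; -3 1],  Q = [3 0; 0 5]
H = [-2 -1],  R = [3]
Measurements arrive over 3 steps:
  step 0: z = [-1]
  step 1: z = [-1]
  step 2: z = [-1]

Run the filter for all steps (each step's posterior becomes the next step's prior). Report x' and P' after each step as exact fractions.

step 0: x̄ = F·x = [0, 0]
step 0: P̄ = F·P·Fᵀ + Q = [42 -39; -39 44]
step 0: y = z − H·x̄ = [-1]
step 0: S = H·P̄·Hᵀ + R = [59]
step 0: K = P̄·Hᵀ·S⁻¹ = [-45/59; 34/59]
step 0: x' = x̄ + K·y = [45/59, -34/59]
step 0: P' = (I − K·H)·P̄ = [453/59 -771/59; -771/59 1440/59]
step 1: x̄ = F·x = [169/59, -169/59]
step 1: P̄ = F·P·Fᵀ + Q = [10320/59 -10143/59; -10143/59 10438/59]
step 1: y = z − H·x̄ = [110/59]
step 1: S = H·P̄·Hᵀ + R = [11323/59]
step 1: K = P̄·Hᵀ·S⁻¹ = [-10497/11323; 9848/11323]
step 1: x' = x̄ + K·y = [12863/11323, -14073/11323]
step 1: P' = (I − K·H)·P̄ = [112989/11323 -194487/11323; -194487/11323 359430/11323]
step 2: x̄ = F·x = [786/169, -786/169]
step 2: P̄ = F·P·Fᵀ + Q = [38466/169 -37959/169; -37959/169 38804/169]
step 2: y = z − H·x̄ = [617/169]
step 2: S = H·P̄·Hᵀ + R = [41339/169]
step 2: K = P̄·Hᵀ·S⁻¹ = [-38973/41339; 37114/41339]
step 2: x' = x̄ + K·y = [81/67, -92/67]
step 2: P' = (I − K·H)·P̄ = [421605/41339 -726291/41339; -726291/41339 1341240/41339]

step 0: x' = [45/59, -34/59], P' = [453/59 -771/59; -771/59 1440/59]
step 1: x' = [12863/11323, -14073/11323], P' = [112989/11323 -194487/11323; -194487/11323 359430/11323]
step 2: x' = [81/67, -92/67], P' = [421605/41339 -726291/41339; -726291/41339 1341240/41339]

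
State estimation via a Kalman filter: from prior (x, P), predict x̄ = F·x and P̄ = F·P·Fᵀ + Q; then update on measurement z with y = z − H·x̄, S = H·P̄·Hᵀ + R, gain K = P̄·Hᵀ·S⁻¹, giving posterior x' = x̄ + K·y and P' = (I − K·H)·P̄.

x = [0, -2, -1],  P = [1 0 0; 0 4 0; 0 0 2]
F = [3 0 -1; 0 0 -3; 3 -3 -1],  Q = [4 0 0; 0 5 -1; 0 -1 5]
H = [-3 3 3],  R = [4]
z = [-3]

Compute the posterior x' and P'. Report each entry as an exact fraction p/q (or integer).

x̄ = F·x = [1, 3, 7]
P̄ = F·P·Fᵀ + Q = [15 6 11; 6 23 5; 11 5 52]
y = z − H·x̄ = [-30]
S = H·P̄·Hᵀ + R = [598]
K = P̄·Hᵀ·S⁻¹ = [3/299; 33/299; 3/13]
x' = x̄ + K·y = [209/299, -93/299, 1/13]
P' = (I − K·H)·P̄ = [4467/299 1596/299 125/13; 1596/299 4699/299 -133/13; 125/13 -133/13 262/13]

x' = [209/299, -93/299, 1/13]
P' = [4467/299 1596/299 125/13; 1596/299 4699/299 -133/13; 125/13 -133/13 262/13]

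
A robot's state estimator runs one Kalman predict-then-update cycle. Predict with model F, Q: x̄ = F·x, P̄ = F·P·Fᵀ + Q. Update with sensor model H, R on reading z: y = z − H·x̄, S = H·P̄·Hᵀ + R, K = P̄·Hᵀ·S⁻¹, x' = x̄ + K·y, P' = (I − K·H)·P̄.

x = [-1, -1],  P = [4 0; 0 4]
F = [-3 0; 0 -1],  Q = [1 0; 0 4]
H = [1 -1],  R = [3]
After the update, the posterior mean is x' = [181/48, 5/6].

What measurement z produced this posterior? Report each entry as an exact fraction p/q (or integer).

z = [3]

x̄ = F·x = [3, 1]
P̄ = F·P·Fᵀ + Q = [37 0; 0 8]
S = H·P̄·Hᵀ + R = [48]
K = P̄·Hᵀ·S⁻¹ = [37/48; -1/6]
x' − x̄ = [37/48, -1/6] = K·y
y = (KᵀK)⁻¹·Kᵀ·(x' − x̄) = [1]
z = y + H·x̄ = [1] + [2] = [3]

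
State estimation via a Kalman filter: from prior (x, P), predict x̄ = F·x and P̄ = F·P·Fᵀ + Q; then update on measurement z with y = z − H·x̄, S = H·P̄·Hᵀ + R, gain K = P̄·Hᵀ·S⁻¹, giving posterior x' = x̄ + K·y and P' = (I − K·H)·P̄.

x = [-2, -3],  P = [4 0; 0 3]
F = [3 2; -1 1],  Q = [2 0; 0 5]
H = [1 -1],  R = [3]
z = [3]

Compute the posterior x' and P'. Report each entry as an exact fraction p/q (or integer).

x' = [-20/11, -47/11]
P' = [102/11 78/11; 78/11 600/77]

x̄ = F·x = [-12, -1]
P̄ = F·P·Fᵀ + Q = [50 -6; -6 12]
y = z − H·x̄ = [14]
S = H·P̄·Hᵀ + R = [77]
K = P̄·Hᵀ·S⁻¹ = [8/11; -18/77]
x' = x̄ + K·y = [-20/11, -47/11]
P' = (I − K·H)·P̄ = [102/11 78/11; 78/11 600/77]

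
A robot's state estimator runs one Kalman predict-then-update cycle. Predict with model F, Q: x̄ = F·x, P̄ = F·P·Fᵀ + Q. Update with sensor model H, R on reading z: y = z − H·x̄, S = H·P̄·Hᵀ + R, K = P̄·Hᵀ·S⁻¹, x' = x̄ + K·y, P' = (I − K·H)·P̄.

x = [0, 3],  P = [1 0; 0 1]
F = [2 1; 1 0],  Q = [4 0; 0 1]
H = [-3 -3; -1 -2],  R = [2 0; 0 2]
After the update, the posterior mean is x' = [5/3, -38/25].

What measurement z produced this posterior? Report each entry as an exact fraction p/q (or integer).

z = [-1, 3]

x̄ = F·x = [3, 0]
P̄ = F·P·Fᵀ + Q = [9 2; 2 2]
S = H·P̄·Hᵀ + R = [137 57; 57 27]
K = P̄·Hᵀ·S⁻¹ = [-1/3 2/9; 1/25 -23/75]
x' − x̄ = [-4/3, -38/25] = K·y
y = (KᵀK)⁻¹·Kᵀ·(x' − x̄) = [8, 6]
z = y + H·x̄ = [8, 6] + [-9, -3] = [-1, 3]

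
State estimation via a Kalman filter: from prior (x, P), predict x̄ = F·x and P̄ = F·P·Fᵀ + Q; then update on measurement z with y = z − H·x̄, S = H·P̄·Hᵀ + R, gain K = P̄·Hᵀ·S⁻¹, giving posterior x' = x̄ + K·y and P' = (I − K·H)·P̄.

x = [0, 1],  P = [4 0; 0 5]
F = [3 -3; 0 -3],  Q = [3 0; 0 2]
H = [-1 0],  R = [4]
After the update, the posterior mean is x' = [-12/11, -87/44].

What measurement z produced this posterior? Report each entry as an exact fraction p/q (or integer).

x̄ = F·x = [-3, -3]
P̄ = F·P·Fᵀ + Q = [84 45; 45 47]
S = H·P̄·Hᵀ + R = [88]
K = P̄·Hᵀ·S⁻¹ = [-21/22; -45/88]
x' − x̄ = [21/11, 45/44] = K·y
y = (KᵀK)⁻¹·Kᵀ·(x' − x̄) = [-2]
z = y + H·x̄ = [-2] + [3] = [1]

z = [1]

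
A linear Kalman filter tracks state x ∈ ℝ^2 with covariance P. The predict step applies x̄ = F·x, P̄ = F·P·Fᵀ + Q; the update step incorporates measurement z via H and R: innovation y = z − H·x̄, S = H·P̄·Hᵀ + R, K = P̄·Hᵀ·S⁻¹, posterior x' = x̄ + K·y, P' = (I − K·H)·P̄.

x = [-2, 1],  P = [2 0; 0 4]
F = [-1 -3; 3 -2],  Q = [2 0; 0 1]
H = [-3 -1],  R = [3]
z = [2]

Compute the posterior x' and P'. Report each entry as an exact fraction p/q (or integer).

x̄ = F·x = [-1, -8]
P̄ = F·P·Fᵀ + Q = [40 18; 18 35]
y = z − H·x̄ = [-9]
S = H·P̄·Hᵀ + R = [506]
K = P̄·Hᵀ·S⁻¹ = [-3/11; -89/506]
x' = x̄ + K·y = [16/11, -3247/506]
P' = (I − K·H)·P̄ = [26/11 -69/11; -69/11 9789/506]

x' = [16/11, -3247/506]
P' = [26/11 -69/11; -69/11 9789/506]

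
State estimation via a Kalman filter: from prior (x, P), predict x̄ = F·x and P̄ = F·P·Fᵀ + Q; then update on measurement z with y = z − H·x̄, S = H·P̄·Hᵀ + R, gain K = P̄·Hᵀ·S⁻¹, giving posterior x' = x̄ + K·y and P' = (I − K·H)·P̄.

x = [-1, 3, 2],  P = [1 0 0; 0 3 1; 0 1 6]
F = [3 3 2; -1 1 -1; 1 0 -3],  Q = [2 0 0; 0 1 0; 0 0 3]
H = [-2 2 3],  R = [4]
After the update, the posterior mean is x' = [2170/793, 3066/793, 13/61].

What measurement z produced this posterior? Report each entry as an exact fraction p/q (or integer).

x̄ = F·x = [10, 2, -7]
P̄ = F·P·Fᵀ + Q = [74 -7 -42; -7 9 14; -42 14 58]
S = H·P̄·Hᵀ + R = [1586]
K = P̄·Hᵀ·S⁻¹ = [-144/793; 37/793; 11/61]
x' − x̄ = [-5760/793, 1480/793, 440/61] = K·y
y = (KᵀK)⁻¹·Kᵀ·(x' − x̄) = [40]
z = y + H·x̄ = [40] + [-37] = [3]

z = [3]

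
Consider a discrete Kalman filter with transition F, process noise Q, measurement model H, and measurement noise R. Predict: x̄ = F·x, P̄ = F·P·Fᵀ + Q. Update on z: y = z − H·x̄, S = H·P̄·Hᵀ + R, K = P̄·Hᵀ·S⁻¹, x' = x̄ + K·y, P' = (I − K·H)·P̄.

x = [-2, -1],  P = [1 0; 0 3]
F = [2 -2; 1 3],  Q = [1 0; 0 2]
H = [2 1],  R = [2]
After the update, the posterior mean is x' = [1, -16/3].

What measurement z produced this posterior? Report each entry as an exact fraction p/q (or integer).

z = [-3]

x̄ = F·x = [-2, -5]
P̄ = F·P·Fᵀ + Q = [17 -16; -16 30]
S = H·P̄·Hᵀ + R = [36]
K = P̄·Hᵀ·S⁻¹ = [1/2; -1/18]
x' − x̄ = [3, -1/3] = K·y
y = (KᵀK)⁻¹·Kᵀ·(x' − x̄) = [6]
z = y + H·x̄ = [6] + [-9] = [-3]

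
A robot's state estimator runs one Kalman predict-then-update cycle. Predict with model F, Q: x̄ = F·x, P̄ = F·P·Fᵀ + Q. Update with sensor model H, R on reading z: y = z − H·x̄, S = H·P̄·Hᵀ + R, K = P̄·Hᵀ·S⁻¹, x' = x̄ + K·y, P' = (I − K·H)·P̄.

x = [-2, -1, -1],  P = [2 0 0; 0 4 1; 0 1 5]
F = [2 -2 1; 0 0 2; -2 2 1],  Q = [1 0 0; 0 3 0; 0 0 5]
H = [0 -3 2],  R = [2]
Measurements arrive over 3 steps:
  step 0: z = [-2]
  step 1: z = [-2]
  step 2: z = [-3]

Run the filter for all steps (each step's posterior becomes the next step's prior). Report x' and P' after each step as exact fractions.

step 0: x̄ = F·x = [-3, -2, 1]
step 0: P̄ = F·P·Fᵀ + Q = [26 6 -19; 6 23 14; -19 14 38]
step 0: y = z − H·x̄ = [-10]
step 0: S = H·P̄·Hᵀ + R = [193]
step 0: K = P̄·Hᵀ·S⁻¹ = [-56/193; -41/193; 34/193]
step 0: x' = x̄ + K·y = [-19/193, 24/193, -147/193]
step 0: P' = (I − K·H)·P̄ = [1882/193 -1138/193 -1763/193; -1138/193 2758/193 4096/193; -1763/193 4096/193 6178/193]
step 1: x̄ = F·x = [-233/193, -294/193, -61/193]
step 1: P̄ = F·P·Fᵀ + Q = [10599/193 -11080/193 -21486/193; -11080/193 25291/193 35792/193; -21486/193 35792/193 58243/193]
step 1: y = z − H·x̄ = [-1146/193]
step 1: S = H·P̄·Hᵀ + R = [31473/193]
step 1: K = P̄·Hᵀ·S⁻¹ = [-3244/10491; -4289/31473; 9110/31473]
step 1: x' = x̄ + K·y = [2199/3497, -7492/10491, -21347/10491]
step 1: P' = (I − K·H)·P̄ = [137519/3497 -674372/10491 -1014802/10491; -674372/10491 4028954/31473 6039142/31473; -1014802/10491 6039142/31473 9067823/31473]
step 2: x̄ = F·x = [2277/3497, -42694/10491, -49525/10491]
step 2: P̄ = F·P·Fᵀ + Q = [1112948/3497 -6066182/10491 -9394535/10491; -6066182/10491 36365711/31473 54469838/31473; -9394535/10491 54469838/31473 82810808/31473]
step 2: y = z − H·x̄ = [-60505/10491]
step 2: S = H·P̄·Hᵀ + R = [4959521/31473]
step 2: K = P̄·Hᵀ·S⁻¹ = [-1771572/4959521; -157457/4959521; 2212102/4959521]
step 2: x' = x̄ + K·y = [13446521/4959521, -19275079/4959521, -36170385/4959521]
step 2: P' = (I − K·H)·P̄ = [1478687556/4959521 -2876593190/4959521 -4316661357/4959521; -2876593190/4959521 5729727534/4959521 8594433844/4959521; -4316661357/4959521 8594433844/4959521 12893862868/4959521]

step 0: x' = [-19/193, 24/193, -147/193], P' = [1882/193 -1138/193 -1763/193; -1138/193 2758/193 4096/193; -1763/193 4096/193 6178/193]
step 1: x' = [2199/3497, -7492/10491, -21347/10491], P' = [137519/3497 -674372/10491 -1014802/10491; -674372/10491 4028954/31473 6039142/31473; -1014802/10491 6039142/31473 9067823/31473]
step 2: x' = [13446521/4959521, -19275079/4959521, -36170385/4959521], P' = [1478687556/4959521 -2876593190/4959521 -4316661357/4959521; -2876593190/4959521 5729727534/4959521 8594433844/4959521; -4316661357/4959521 8594433844/4959521 12893862868/4959521]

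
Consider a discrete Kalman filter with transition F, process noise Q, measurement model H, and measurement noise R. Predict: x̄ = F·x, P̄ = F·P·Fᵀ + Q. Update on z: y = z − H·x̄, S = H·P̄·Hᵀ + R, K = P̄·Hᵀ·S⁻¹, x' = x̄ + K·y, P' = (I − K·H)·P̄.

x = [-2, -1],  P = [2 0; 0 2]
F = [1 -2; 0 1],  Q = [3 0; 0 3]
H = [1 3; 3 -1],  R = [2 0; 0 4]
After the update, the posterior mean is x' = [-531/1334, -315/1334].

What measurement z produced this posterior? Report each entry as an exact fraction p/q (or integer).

x̄ = F·x = [0, -1]
P̄ = F·P·Fᵀ + Q = [13 -4; -4 5]
S = H·P̄·Hᵀ + R = [36 -8; -8 150]
K = P̄·Hᵀ·S⁻¹ = [247/2668 389/1334; 757/2668 -131/1334]
x' − x̄ = [-531/1334, 1019/1334] = K·y
y = (KᵀK)⁻¹·Kᵀ·(x' − x̄) = [2, -2]
z = y + H·x̄ = [2, -2] + [-3, 1] = [-1, -1]

z = [-1, -1]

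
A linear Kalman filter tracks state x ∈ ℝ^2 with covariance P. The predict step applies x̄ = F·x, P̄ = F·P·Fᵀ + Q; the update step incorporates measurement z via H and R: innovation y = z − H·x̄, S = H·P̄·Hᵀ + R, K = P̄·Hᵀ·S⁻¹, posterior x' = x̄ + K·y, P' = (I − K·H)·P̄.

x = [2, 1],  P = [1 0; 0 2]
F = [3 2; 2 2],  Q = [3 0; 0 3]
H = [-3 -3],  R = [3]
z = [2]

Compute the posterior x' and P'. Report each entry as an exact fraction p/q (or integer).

x' = [12/95, -68/95]
P' = [166/95 -149/95; -149/95 327/190]

x̄ = F·x = [8, 6]
P̄ = F·P·Fᵀ + Q = [20 14; 14 15]
y = z − H·x̄ = [44]
S = H·P̄·Hᵀ + R = [570]
K = P̄·Hᵀ·S⁻¹ = [-17/95; -29/190]
x' = x̄ + K·y = [12/95, -68/95]
P' = (I − K·H)·P̄ = [166/95 -149/95; -149/95 327/190]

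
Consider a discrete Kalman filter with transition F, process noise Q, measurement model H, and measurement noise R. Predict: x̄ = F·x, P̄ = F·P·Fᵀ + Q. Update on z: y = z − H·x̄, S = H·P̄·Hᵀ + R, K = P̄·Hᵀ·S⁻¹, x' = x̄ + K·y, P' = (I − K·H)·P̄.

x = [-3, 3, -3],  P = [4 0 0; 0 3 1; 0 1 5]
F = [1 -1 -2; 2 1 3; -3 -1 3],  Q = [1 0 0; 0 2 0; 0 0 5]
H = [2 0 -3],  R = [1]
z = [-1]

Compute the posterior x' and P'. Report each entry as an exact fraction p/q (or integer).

x̄ = F·x = [0, -12, -3]
P̄ = F·P·Fᵀ + Q = [32 -30 -40; -30 72 18; -40 18 83]
y = z − H·x̄ = [-10]
S = H·P̄·Hᵀ + R = [1356]
K = P̄·Hᵀ·S⁻¹ = [46/339; -19/226; -329/1356]
x' = x̄ + K·y = [-460/339, -1261/113, -389/678]
P' = (I − K·H)·P̄ = [2384/339 -1642/113 1574/339; -1642/113 7053/113 -2183/226; 1574/339 -2183/226 4307/1356]

x' = [-460/339, -1261/113, -389/678]
P' = [2384/339 -1642/113 1574/339; -1642/113 7053/113 -2183/226; 1574/339 -2183/226 4307/1356]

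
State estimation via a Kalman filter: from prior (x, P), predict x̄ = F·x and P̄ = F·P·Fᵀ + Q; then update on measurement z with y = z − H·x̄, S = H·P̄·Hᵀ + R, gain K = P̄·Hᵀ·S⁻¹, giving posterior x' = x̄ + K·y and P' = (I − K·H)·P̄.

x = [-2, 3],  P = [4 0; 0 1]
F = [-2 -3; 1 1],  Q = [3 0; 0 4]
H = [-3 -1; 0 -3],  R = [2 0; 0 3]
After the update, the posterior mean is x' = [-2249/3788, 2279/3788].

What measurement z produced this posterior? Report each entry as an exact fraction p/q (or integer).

x̄ = F·x = [-5, 1]
P̄ = F·P·Fᵀ + Q = [28 -11; -11 9]
S = H·P̄·Hᵀ + R = [197 -72; -72 84]
K = P̄·Hᵀ·S⁻¹ = [-313/947 415/3788; 6/947 -1197/3788]
x' − x̄ = [16691/3788, -1509/3788] = K·y
y = (KᵀK)⁻¹·Kᵀ·(x' − x̄) = [-13, 1]
z = y + H·x̄ = [-13, 1] + [14, -3] = [1, -2]

z = [1, -2]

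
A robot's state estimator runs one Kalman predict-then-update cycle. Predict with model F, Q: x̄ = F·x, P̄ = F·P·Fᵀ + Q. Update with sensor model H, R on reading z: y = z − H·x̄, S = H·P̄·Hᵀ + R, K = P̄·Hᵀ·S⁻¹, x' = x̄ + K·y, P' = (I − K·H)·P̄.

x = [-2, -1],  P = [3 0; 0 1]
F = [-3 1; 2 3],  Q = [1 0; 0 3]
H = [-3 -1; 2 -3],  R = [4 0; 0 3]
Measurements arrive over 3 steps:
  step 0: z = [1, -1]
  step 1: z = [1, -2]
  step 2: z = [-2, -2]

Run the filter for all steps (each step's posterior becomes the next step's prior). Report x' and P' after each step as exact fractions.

step 0: x' = [-1331/3508, 17/3508], P' = [1101/3508 405/3508; 405/3508 20541/59636]
step 1: x' = [-77343671/232359236, 91465717/232359236], P' = [66767991/232359236 23536647/232359236; 23536647/232359236 77128167/232359236]
step 2: x' = [95490034105/210211041473, 198254816975/210211041473], P' = [241061871021/840844165892 85158285597/840844165892; 85158285597/840844165892 278898245085/840844165892]

step 0: x̄ = F·x = [5, -7]
step 0: P̄ = F·P·Fᵀ + Q = [29 -15; -15 24]
step 0: y = z − H·x̄ = [9, -32]
step 0: S = H·P̄·Hᵀ + R = [199 -207; -207 515]
step 0: K = P̄·Hᵀ·S⁻¹ = [-927/3508 329/3508; -10299/59636 -15951/59636]
step 0: x' = x̄ + K·y = [-1331/3508, 17/3508]
step 0: P' = (I − K·H)·P̄ = [1101/3508 405/3508; 405/3508 20541/59636]
step 1: x̄ = F·x = [2005/1754, -2611/3508]
step 1: P̄ = F·P·Fᵀ + Q = [51830/14909 -49437/29818; -49437/29818 521265/59636]
step 1: y = z − H·x̄ = [12927/3508, -22869/3508]
step 1: S = H·P̄·Hᵀ + R = [2032445/59636 -372243/59636; -372243/59636 6886061/59636]
step 1: K = P̄·Hᵀ·S⁻¹ = [-55960155/232359236 20975347/232359236; -36934527/232359236 -61437069/232359236]
step 1: x' = x̄ + K·y = [-77343671/232359236, 91465717/232359236]
step 1: P' = (I − K·H)·P̄ = [66767991/232359236 23536647/232359236; 23536647/232359236 77128167/232359236]
step 2: x̄ = F·x = [161748365/116179618, 119709809/232359236]
step 2: P̄ = F·P·Fᵀ + Q = [192294860/58089809 -166989987/116179618; -166989987/116179618 1940742939/232359236]
step 2: y = z − H·x̄ = [625481527/232359236, -752582505/232359236]
step 2: S = H·P̄·Hᵀ + R = [7788914999/232359236 -1130707641/232359236; -1130707641/232359236 25248241607/232359236]
step 2: K = P̄·Hᵀ·S⁻¹ = [-202085974665/840844165892 75549628417/840844165892; -133593275469/840844165892 -222126054687/840844165892]
step 2: x' = x̄ + K·y = [95490034105/210211041473, 198254816975/210211041473]
step 2: P' = (I − K·H)·P̄ = [241061871021/840844165892 85158285597/840844165892; 85158285597/840844165892 278898245085/840844165892]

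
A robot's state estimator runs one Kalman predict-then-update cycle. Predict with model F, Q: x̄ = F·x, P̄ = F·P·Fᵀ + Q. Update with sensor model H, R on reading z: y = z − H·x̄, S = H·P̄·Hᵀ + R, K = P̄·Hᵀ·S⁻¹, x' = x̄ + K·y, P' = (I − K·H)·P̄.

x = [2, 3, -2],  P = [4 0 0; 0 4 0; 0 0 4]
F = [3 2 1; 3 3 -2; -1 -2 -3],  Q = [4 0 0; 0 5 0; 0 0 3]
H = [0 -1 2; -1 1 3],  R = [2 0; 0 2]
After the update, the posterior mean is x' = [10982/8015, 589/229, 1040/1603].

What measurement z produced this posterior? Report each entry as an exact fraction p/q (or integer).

x̄ = F·x = [10, 19, -2]
P̄ = F·P·Fᵀ + Q = [60 52 -40; 52 93 -12; -40 -12 59]
S = H·P̄·Hᵀ + R = [379 405; 405 750]
K = P̄·Hᵀ·S⁻¹ = [-3144/8015 4948/120225; -171/229 1408/3435; 193/1603 5009/24045]
x' − x̄ = [-69168/8015, -3762/229, 4246/1603] = K·y
y = (KᵀK)⁻¹·Kᵀ·(x' − x̄) = [22, 0]
z = y + H·x̄ = [22, 0] + [-23, 3] = [-1, 3]

z = [-1, 3]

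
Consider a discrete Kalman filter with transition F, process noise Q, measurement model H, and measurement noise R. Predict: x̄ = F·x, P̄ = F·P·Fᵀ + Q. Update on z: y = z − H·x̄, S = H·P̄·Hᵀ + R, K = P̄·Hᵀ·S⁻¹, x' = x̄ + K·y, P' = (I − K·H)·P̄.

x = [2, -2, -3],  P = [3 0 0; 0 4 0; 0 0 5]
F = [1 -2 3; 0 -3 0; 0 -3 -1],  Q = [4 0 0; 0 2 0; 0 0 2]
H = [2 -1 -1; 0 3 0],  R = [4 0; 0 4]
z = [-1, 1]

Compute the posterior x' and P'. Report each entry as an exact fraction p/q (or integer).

x' = [17470/48339, 18439/48339, 76028/48339]
P' = [103423/48339 19612/48339 104726/48339; 19612/48339 21220/48339 18212/48339; 104726/48339 18212/48339 216604/48339]

x̄ = F·x = [-3, 6, 9]
P̄ = F·P·Fᵀ + Q = [68 24 9; 24 38 36; 9 36 43]
y = z − H·x̄ = [20, -17]
S = H·P̄·Hᵀ + R = [297 -78; -78 346]
K = P̄·Hᵀ·S⁻¹ = [20627/48339 4903/16113; -52/48339 5305/16113; -6341/48339 4553/16113]
x' = x̄ + K·y = [17470/48339, 18439/48339, 76028/48339]
P' = (I − K·H)·P̄ = [103423/48339 19612/48339 104726/48339; 19612/48339 21220/48339 18212/48339; 104726/48339 18212/48339 216604/48339]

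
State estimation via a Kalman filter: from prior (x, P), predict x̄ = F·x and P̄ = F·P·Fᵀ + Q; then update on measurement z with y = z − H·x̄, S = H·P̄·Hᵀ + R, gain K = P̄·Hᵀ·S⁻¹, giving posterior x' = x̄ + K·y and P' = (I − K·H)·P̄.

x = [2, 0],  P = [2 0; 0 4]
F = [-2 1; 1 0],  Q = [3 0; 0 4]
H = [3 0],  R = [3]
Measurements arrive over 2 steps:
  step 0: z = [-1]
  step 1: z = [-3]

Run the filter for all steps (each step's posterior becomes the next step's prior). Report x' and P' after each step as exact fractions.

step 0: x' = [-19/46, 24/23], P' = [15/46 -2/23; -2/23 114/23]
step 1: x' = [-310/343, -137/686], P' = [221/686 -17/686; -17/686 1465/343]

step 0: x̄ = F·x = [-4, 2]
step 0: P̄ = F·P·Fᵀ + Q = [15 -4; -4 6]
step 0: y = z − H·x̄ = [11]
step 0: S = H·P̄·Hᵀ + R = [138]
step 0: K = P̄·Hᵀ·S⁻¹ = [15/46; -2/23]
step 0: x' = x̄ + K·y = [-19/46, 24/23]
step 0: P' = (I − K·H)·P̄ = [15/46 -2/23; -2/23 114/23]
step 1: x̄ = F·x = [43/23, -19/46]
step 1: P̄ = F·P·Fᵀ + Q = [221/23 -17/23; -17/23 199/46]
step 1: y = z − H·x̄ = [-198/23]
step 1: S = H·P̄·Hᵀ + R = [2058/23]
step 1: K = P̄·Hᵀ·S⁻¹ = [221/686; -17/686]
step 1: x' = x̄ + K·y = [-310/343, -137/686]
step 1: P' = (I − K·H)·P̄ = [221/686 -17/686; -17/686 1465/343]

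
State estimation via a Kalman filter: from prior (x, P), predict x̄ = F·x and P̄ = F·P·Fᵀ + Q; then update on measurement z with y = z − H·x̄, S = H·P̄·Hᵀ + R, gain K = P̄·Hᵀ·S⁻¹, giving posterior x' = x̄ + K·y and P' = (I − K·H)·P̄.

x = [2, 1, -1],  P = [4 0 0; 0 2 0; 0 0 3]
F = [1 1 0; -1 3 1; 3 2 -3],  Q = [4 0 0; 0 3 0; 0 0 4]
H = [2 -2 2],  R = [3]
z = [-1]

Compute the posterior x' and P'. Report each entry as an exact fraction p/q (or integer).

x̄ = F·x = [3, 0, 11]
P̄ = F·P·Fᵀ + Q = [10 2 16; 2 28 -9; 16 -9 75]
y = z − H·x̄ = [-29]
S = H·P̄·Hᵀ + R = [639]
K = P̄·Hᵀ·S⁻¹ = [16/213; -70/639; 200/639]
x' = x̄ + K·y = [175/213, 2030/639, 1229/639]
P' = (I − K·H)·P̄ = [454/71 1546/213 208/213; 1546/213 12992/639 8249/639; 208/213 8249/639 7925/639]

x' = [175/213, 2030/639, 1229/639]
P' = [454/71 1546/213 208/213; 1546/213 12992/639 8249/639; 208/213 8249/639 7925/639]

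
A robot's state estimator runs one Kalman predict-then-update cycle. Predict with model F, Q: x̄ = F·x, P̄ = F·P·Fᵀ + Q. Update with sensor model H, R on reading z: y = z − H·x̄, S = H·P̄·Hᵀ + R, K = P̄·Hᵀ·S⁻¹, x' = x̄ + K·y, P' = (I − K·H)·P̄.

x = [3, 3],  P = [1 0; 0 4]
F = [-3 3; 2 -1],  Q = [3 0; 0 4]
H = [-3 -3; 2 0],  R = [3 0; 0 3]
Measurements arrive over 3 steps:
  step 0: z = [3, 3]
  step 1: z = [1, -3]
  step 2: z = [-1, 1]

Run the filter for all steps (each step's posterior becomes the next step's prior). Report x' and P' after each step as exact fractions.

step 0: x' = [1248/1145, -2073/1145], P' = [804/1145 -774/1145; -774/1145 1104/1145]
step 1: x' = [-111465/67898, 43508/33949], P' = [47505/67898 -22869/33949; -22869/33949 358454/373439]
step 2: x' = [73176913/97099477, -44922463/97099477], P' = [339643569/485497385 -65401152/97099477; -65401152/97099477 93194564/97099477]

step 0: x̄ = F·x = [0, 3]
step 0: P̄ = F·P·Fᵀ + Q = [48 -18; -18 12]
step 0: y = z − H·x̄ = [12, 3]
step 0: S = H·P̄·Hᵀ + R = [219 -180; -180 195]
step 0: K = P̄·Hᵀ·S⁻¹ = [-6/229 536/1145; -66/229 -516/1145]
step 0: x' = x̄ + K·y = [1248/1145, -2073/1145]
step 0: P' = (I − K·H)·P̄ = [804/1145 -774/1145; -774/1145 1104/1145]
step 1: x̄ = F·x = [-9963/1145, 4569/1145]
step 1: P̄ = F·P·Fᵀ + Q = [34539/1145 -15102/1145; -15102/1145 11996/1145]
step 1: y = z − H·x̄ = [-15037/1145, 16491/1145]
step 1: S = H·P̄·Hᵀ + R = [150414/1145 -116622/1145; -116622/1145 141591/1145]
step 1: K = P̄·Hᵀ·S⁻¹ = [-1767/67898 15835/33949; -106895/373439 -15246/33949]
step 1: x' = x̄ + K·y = [-111465/67898, 43508/33949]
step 1: P' = (I − K·H)·P̄ = [47505/67898 -22869/33949; -22869/33949 358454/373439]
step 2: x̄ = F·x = [595443/67898, -154973/33949]
step 2: P̄ = F·P·Fᵀ + Q = [22451925/746878 -4907058/373439; -4907058/373439 3903556/373439]
step 2: y = z − H·x̄ = [788593/67898, -561494/33949]
step 2: S = H·P̄·Hᵀ + R = [97917879/746878 -37913427/373439; -37913427/373439 46024167/373439]
step 2: K = P̄·Hᵀ·S⁻¹ = [-12637809/485497385 226429046/485497385; -27793412/97099477 -43600768/97099477]
step 2: x' = x̄ + K·y = [73176913/97099477, -44922463/97099477]
step 2: P' = (I − K·H)·P̄ = [339643569/485497385 -65401152/97099477; -65401152/97099477 93194564/97099477]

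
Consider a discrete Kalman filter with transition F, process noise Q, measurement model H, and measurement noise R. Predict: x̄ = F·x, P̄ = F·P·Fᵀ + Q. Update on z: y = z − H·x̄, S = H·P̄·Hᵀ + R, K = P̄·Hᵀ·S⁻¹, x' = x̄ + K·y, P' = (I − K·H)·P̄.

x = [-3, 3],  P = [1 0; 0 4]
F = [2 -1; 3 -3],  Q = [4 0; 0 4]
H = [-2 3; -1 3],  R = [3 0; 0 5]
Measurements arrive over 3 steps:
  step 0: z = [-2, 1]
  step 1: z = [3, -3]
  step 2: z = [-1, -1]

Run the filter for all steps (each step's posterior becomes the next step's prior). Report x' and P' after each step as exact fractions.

step 0: x̄ = F·x = [-9, -18]
step 0: P̄ = F·P·Fᵀ + Q = [12 18; 18 49]
step 0: y = z − H·x̄ = [34, 46]
step 0: S = H·P̄·Hᵀ + R = [276 303; 303 350]
step 0: K = P̄·Hᵀ·S⁻¹ = [-742/1597 834/1597; -79/1597 657/1597]
step 0: x' = x̄ + K·y = [-1237/1597, -1210/1597]
step 0: P' = (I − K·H)·P̄ = [6396/1597 3522/1597; 3522/1597 2269/1597]
step 1: x̄ = F·x = [-1264/1597, -81/1597]
step 1: P̄ = F·P·Fᵀ + Q = [20153/1597 13485/1597; 13485/1597 20977/1597]
step 1: y = z − H·x̄ = [2506/1597, -5812/1597]
step 1: S = H·P̄·Hᵀ + R = [112376/1597 107734/1597; 107734/1597 136021/1597]
step 1: K = P̄·Hᵀ·S⁻¹ = [-1356887/2303620 64479/104710; -272739/2303620 47883/104710]
step 1: x' = x̄ + K·y = [-4557507/1151810, -2189289/1151810]
step 1: P' = (I − K·H)·P̄ = [11163351/2303620 6085347/2303620; 6085347/2303620 3784159/2303620]
step 2: x̄ = F·x = [-1385145/230362, -3552327/575905]
step 2: P̄ = F·P·Fᵀ + Q = [6662131/460724 1178223/115181; 1178223/115181 8551456/575905]
step 2: y = z − H·x̄ = [3155351/575905, 13236427/1151810]
step 2: S = H·P̄·Hᵀ + R = [41308094/575905 81196793/1151810; 81196793/1151810 211294411/2303620]
step 2: K = P̄·Hᵀ·S⁻¹ = [-2261791934/3707643097 2394300459/3707643097; -483274668/3707643097 1758593892/3707643097]
step 2: x' = x̄ + K·y = [-7170998800/3707643097, -5308014429/3707643097]
step 2: P' = (I − K·H)·P̄ = [18756878097/3707643097 10242793464/3707643097; 10242793464/3707643097 6345254308/3707643097]

step 0: x' = [-1237/1597, -1210/1597], P' = [6396/1597 3522/1597; 3522/1597 2269/1597]
step 1: x' = [-4557507/1151810, -2189289/1151810], P' = [11163351/2303620 6085347/2303620; 6085347/2303620 3784159/2303620]
step 2: x' = [-7170998800/3707643097, -5308014429/3707643097], P' = [18756878097/3707643097 10242793464/3707643097; 10242793464/3707643097 6345254308/3707643097]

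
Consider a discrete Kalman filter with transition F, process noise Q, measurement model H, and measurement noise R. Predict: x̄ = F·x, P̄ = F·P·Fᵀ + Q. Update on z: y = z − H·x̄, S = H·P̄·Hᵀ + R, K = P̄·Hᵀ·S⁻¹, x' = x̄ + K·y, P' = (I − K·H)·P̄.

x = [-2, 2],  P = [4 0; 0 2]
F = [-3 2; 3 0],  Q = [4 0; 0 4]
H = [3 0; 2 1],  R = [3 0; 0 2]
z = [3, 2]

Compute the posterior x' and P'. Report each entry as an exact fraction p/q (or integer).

x' = [26/25, 2/75]
P' = [8/25 -44/75; -44/75 632/225]

x̄ = F·x = [10, -6]
P̄ = F·P·Fᵀ + Q = [48 -36; -36 40]
y = z − H·x̄ = [-27, -12]
S = H·P̄·Hᵀ + R = [435 180; 180 90]
K = P̄·Hᵀ·S⁻¹ = [8/25 2/75; -44/75 184/225]
x' = x̄ + K·y = [26/25, 2/75]
P' = (I − K·H)·P̄ = [8/25 -44/75; -44/75 632/225]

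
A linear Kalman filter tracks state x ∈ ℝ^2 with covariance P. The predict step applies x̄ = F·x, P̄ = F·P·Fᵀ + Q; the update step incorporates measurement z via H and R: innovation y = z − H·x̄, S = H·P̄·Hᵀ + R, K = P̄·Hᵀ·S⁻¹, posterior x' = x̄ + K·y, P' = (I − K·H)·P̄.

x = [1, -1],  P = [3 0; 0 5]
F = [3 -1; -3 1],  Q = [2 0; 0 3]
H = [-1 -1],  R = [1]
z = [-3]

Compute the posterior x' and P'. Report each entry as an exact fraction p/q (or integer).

x' = [5, -5/2]
P' = [100/3 -33; -33 67/2]

x̄ = F·x = [4, -4]
P̄ = F·P·Fᵀ + Q = [34 -32; -32 35]
y = z − H·x̄ = [-3]
S = H·P̄·Hᵀ + R = [6]
K = P̄·Hᵀ·S⁻¹ = [-1/3; -1/2]
x' = x̄ + K·y = [5, -5/2]
P' = (I − K·H)·P̄ = [100/3 -33; -33 67/2]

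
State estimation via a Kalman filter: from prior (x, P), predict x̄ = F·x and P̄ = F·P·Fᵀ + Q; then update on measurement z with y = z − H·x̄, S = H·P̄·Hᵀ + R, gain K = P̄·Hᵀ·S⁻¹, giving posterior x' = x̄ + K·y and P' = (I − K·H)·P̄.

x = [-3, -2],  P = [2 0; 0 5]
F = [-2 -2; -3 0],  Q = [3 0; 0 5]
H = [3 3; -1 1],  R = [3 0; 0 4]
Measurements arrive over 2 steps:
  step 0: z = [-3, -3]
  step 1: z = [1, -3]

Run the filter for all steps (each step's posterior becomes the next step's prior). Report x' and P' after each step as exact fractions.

step 0: x̄ = F·x = [10, 9]
step 0: P̄ = F·P·Fᵀ + Q = [31 12; 12 23]
step 0: y = z − H·x̄ = [-60, -2]
step 0: S = H·P̄·Hᵀ + R = [705 -24; -24 34]
step 0: K = P̄·Hᵀ·S⁻¹ = [655/3899 -3433/7798; 639/3899 3425/7798]
step 0: x' = x̄ + K·y = [3123/3899, -6674/3899]
step 0: P' = (I − K·H)·P̄ = [7521/7798 -6211/7798; -6211/7798 7489/7798]
step 1: x̄ = F·x = [7102/3899, -9369/3899]
step 1: P̄ = F·P·Fᵀ + Q = [16873/3899 3930/3899; 3930/3899 106679/7798]
step 1: y = z − H·x̄ = [10700/3899, 682/557]
step 1: S = H·P̄·Hᵀ + R = [1428699/7798 31257/1114; 31257/1114 22271/1114]
step 1: K = P̄·Hᵀ·S⁻¹ = [1073890/7474433 -2748284/7474433; 1365622/7474433 2821217/7474433]
step 1: x' = x̄ + K·y = [13196650/7474433, -10758481/7474433]
step 1: P' = (I − K·H)·P̄ = [6033513/7474433 -4959623/7474433; -4959623/7474433 6325245/7474433]

step 0: x' = [3123/3899, -6674/3899], P' = [7521/7798 -6211/7798; -6211/7798 7489/7798]
step 1: x' = [13196650/7474433, -10758481/7474433], P' = [6033513/7474433 -4959623/7474433; -4959623/7474433 6325245/7474433]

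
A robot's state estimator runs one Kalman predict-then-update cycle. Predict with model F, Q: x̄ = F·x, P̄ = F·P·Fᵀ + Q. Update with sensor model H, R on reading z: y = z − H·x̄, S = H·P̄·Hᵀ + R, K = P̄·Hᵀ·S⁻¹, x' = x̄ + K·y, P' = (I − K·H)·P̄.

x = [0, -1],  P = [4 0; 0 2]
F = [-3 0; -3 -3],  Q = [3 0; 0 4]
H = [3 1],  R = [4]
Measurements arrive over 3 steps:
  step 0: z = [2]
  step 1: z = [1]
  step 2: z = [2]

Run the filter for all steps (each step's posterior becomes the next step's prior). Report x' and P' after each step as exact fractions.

step 0: x̄ = F·x = [0, 3]
step 0: P̄ = F·P·Fᵀ + Q = [39 36; 36 58]
step 0: y = z − H·x̄ = [-1]
step 0: S = H·P̄·Hᵀ + R = [629]
step 0: K = P̄·Hᵀ·S⁻¹ = [9/37; 166/629]
step 0: x' = x̄ + K·y = [-9/37, 1721/629]
step 0: P' = (I − K·H)·P̄ = [66/37 -162/37; -162/37 8926/629]
step 1: x̄ = F·x = [27/37, -4704/629]
step 1: P̄ = F·P·Fᵀ + Q = [705/37 -864/37; -864/37 43376/629]
step 1: y = z − H·x̄ = [3956/629]
step 1: S = H·P̄·Hᵀ + R = [65629/629]
step 1: K = P̄·Hᵀ·S⁻¹ = [21267/65629; -688/65629]
step 1: x' = x̄ + K·y = [181647/65629, -495136/65629]
step 1: P' = (I − K·H)·P̄ = [531444/65629 -1509264/65629; -1509264/65629 4525040/65629]
step 2: x̄ = F·x = [-544941/65629, 940467/65629]
step 2: P̄ = F·P·Fᵀ + Q = [4979883/65629 -8800380/65629; -8800380/65629 18604120/65629]
step 2: y = z − H·x̄ = [825614/65629]
step 2: S = H·P̄·Hᵀ + R = [10883303/65629]
step 2: K = P̄·Hᵀ·S⁻¹ = [6139269/10883303; -7797020/10883303]
step 2: x' = x̄ + K·y = [-13135833/10883303, 57871649/10883303]
step 2: P' = (I − K·H)·P̄ = [251519172/10883303 -730000440/10883303; -730000440/10883303 2158813240/10883303]

step 0: x' = [-9/37, 1721/629], P' = [66/37 -162/37; -162/37 8926/629]
step 1: x' = [181647/65629, -495136/65629], P' = [531444/65629 -1509264/65629; -1509264/65629 4525040/65629]
step 2: x' = [-13135833/10883303, 57871649/10883303], P' = [251519172/10883303 -730000440/10883303; -730000440/10883303 2158813240/10883303]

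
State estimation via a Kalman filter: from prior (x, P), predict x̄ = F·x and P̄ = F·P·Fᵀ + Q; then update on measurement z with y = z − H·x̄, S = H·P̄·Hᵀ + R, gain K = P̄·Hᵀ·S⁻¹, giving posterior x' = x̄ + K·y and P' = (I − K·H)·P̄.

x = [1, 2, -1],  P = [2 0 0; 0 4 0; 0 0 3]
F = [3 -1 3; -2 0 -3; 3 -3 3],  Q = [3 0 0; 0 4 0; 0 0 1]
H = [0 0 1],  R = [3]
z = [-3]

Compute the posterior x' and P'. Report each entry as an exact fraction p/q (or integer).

x' = [1/85, -32/85, -264/85]
P' = [1171/85 -1092/85 171/85; -1092/85 1794/85 -117/85; 171/85 -117/85 246/85]

x̄ = F·x = [-2, 1, -6]
P̄ = F·P·Fᵀ + Q = [52 -39 57; -39 39 -39; 57 -39 82]
y = z − H·x̄ = [3]
S = H·P̄·Hᵀ + R = [85]
K = P̄·Hᵀ·S⁻¹ = [57/85; -39/85; 82/85]
x' = x̄ + K·y = [1/85, -32/85, -264/85]
P' = (I − K·H)·P̄ = [1171/85 -1092/85 171/85; -1092/85 1794/85 -117/85; 171/85 -117/85 246/85]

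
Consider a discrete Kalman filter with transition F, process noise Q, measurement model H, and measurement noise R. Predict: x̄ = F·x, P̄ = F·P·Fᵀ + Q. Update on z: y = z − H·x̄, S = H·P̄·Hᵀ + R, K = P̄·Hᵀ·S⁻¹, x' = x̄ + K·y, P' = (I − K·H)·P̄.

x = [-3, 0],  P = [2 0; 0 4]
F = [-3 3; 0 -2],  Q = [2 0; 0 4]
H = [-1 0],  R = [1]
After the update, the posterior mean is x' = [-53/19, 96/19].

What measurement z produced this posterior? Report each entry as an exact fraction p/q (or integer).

x̄ = F·x = [9, 0]
P̄ = F·P·Fᵀ + Q = [56 -24; -24 20]
S = H·P̄·Hᵀ + R = [57]
K = P̄·Hᵀ·S⁻¹ = [-56/57; 8/19]
x' − x̄ = [-224/19, 96/19] = K·y
y = (KᵀK)⁻¹·Kᵀ·(x' − x̄) = [12]
z = y + H·x̄ = [12] + [-9] = [3]

z = [3]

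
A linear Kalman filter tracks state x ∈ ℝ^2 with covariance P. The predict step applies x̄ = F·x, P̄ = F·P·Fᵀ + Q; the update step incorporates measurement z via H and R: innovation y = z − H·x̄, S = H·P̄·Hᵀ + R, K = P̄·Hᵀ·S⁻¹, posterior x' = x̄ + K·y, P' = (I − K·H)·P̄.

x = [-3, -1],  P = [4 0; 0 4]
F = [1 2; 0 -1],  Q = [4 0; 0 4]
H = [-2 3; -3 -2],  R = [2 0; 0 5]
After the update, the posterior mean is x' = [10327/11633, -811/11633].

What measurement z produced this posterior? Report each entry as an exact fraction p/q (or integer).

z = [-2, -3]

x̄ = F·x = [-5, 1]
P̄ = F·P·Fᵀ + Q = [24 -8; -8 8]
S = H·P̄·Hᵀ + R = [266 136; 136 157]
K = P̄·Hᵀ·S⁻¹ = [-1844/11633 -2552/11633; 2596/11633 -1656/11633]
x' − x̄ = [68492/11633, -12444/11633] = K·y
y = (KᵀK)⁻¹·Kᵀ·(x' − x̄) = [-15, -16]
z = y + H·x̄ = [-15, -16] + [13, 13] = [-2, -3]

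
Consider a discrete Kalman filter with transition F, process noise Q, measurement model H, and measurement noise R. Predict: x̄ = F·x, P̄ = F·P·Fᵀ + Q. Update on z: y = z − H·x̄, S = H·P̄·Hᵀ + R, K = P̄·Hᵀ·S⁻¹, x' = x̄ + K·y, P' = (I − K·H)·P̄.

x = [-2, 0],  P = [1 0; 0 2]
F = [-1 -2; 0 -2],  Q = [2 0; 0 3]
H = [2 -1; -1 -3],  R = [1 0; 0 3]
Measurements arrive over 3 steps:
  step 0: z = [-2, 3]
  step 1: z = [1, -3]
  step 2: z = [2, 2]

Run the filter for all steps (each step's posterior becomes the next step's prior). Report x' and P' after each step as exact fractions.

step 0: x' = [-3558/3023, -1891/3023], P' = [717/3023 195/3023; 195/3023 774/3023]
step 1: x' = [2084643/2173297, 94823/127841], P' = [497433/2173297 7461/127841; 7461/127841 31812/127841]
step 2: x' = [568391435/1533355847, -1358844865/1533355847], P' = [350572425/1533355847 89257833/1533355847; 89257833/1533355847 381413694/1533355847]

step 0: x̄ = F·x = [2, 0]
step 0: P̄ = F·P·Fᵀ + Q = [11 8; 8 11]
step 0: y = z − H·x̄ = [-6, 5]
step 0: S = H·P̄·Hᵀ + R = [24 -29; -29 161]
step 0: K = P̄·Hᵀ·S⁻¹ = [1239/3023 -434/3023; -384/3023 -839/3023]
step 0: x' = x̄ + K·y = [-3558/3023, -1891/3023]
step 0: P' = (I − K·H)·P̄ = [717/3023 195/3023; 195/3023 774/3023]
step 1: x̄ = F·x = [7340/3023, 3782/3023]
step 1: P̄ = F·P·Fᵀ + Q = [10639/3023 3486/3023; 3486/3023 12165/3023]
step 1: y = z − H·x̄ = [-7875/3023, 9617/3023]
step 1: S = H·P̄·Hᵀ + R = [43800/3023 -2213/3023; -2213/3023 150109/3023]
step 1: K = P̄·Hᵀ·S⁻¹ = [868029/2173297 -292648/2173297; -16890/127841 -34299/127841]
step 1: x' = x̄ + K·y = [2084643/2173297, 94823/127841]
step 1: P' = (I − K·H)·P̄ = [497433/2173297 7461/127841; 7461/127841 31812/127841]
step 2: x̄ = F·x = [-758375/310471, -189646/127841]
step 2: P̄ = F·P·Fᵀ + Q = [153359/44353 20310/18263; 20310/18263 510771/127841]
step 2: y = z − H·x̄ = [11739862/2173297, -10633977/2173297]
step 2: S = H·P̄·Hᵀ + R = [31247208/2173297 -1064311/2173297; -1064311/2173297 106683785/2173297]
step 2: K = P̄·Hᵀ·S⁻¹ = [611887017/1533355847 -206115308/1533355847; -202898028/1533355847 -411166305/1533355847]
step 2: x' = x̄ + K·y = [568391435/1533355847, -1358844865/1533355847]
step 2: P' = (I − K·H)·P̄ = [350572425/1533355847 89257833/1533355847; 89257833/1533355847 381413694/1533355847]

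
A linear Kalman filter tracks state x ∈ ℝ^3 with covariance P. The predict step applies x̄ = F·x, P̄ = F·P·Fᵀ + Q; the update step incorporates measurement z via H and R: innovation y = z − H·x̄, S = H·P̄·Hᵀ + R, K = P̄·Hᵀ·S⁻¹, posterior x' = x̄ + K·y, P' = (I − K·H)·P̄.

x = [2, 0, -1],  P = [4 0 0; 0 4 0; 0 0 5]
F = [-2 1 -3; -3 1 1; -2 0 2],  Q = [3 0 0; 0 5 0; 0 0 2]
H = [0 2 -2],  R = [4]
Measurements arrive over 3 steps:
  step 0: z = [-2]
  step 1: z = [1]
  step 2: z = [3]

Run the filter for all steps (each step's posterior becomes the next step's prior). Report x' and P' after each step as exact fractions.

step 0: x' = [-1, -7, -6], P' = [233/7 -53/7 -62/7; -53/7 794/21 778/21; -62/7 778/21 782/21]
step 1: x' = [3233/238, -1013/119, -9], P' = [18646/119 -13121/119 -780/7; -13121/119 23950/119 1388/7; -780/7 1388/7 1374/7]
step 2: x' = [-159769/136052, 562711/136052, 92698/34013], P' = [63751283/136052 -58746655/136052 -14704155/34013; -58746655/136052 75444947/136052 18715831/34013; -14704155/34013 18715831/34013 18604230/34013]

step 0: x̄ = F·x = [-1, -7, -6]
step 0: P̄ = F·P·Fᵀ + Q = [68 13 -14; 13 50 34; -14 34 38]
step 0: y = z − H·x̄ = [0]
step 0: S = H·P̄·Hᵀ + R = [84]
step 0: K = P̄·Hᵀ·S⁻¹ = [9/14; 8/21; -2/21]
step 0: x' = x̄ + K·y = [-1, -7, -6]
step 0: P' = (I − K·H)·P̄ = [233/7 -53/7 -62/7; -53/7 794/21 778/21; -62/7 778/21 782/21]
step 1: x̄ = F·x = [13, -10, -10]
step 1: P̄ = F·P·Fᵀ + Q = [4427/21 193/7 -394/21; 193/7 3866/7 3040/7; -394/21 3040/7 7454/21]
step 1: y = z − H·x̄ = [1]
step 1: S = H·P̄·Hᵀ + R = [476/3]
step 1: K = P̄·Hᵀ·S⁻¹ = [139/238; 177/119; 1]
step 1: x' = x̄ + K·y = [3233/238, -1013/119, -9]
step 1: P' = (I − K·H)·P̄ = [18646/119 -13121/119 -780/7; -13121/119 23950/119 1388/7; -780/7 1388/7 1374/7]
step 2: x̄ = F·x = [-1033/119, -1981/34, -5375/119]
step 2: P̄ = F·P·Fᵀ + Q = [60901/119 -8655/119 -18650/119; -8655/119 421195/119 338106/119; -18650/119 338106/119 274334/119]
step 2: y = z − H·x̄ = [3474/119]
step 2: S = H·P̄·Hᵀ + R = [77744/119]
step 2: K = P̄·Hᵀ·S⁻¹ = [9995/38872; 83089/38872; 15943/9718]
step 2: x' = x̄ + K·y = [-159769/136052, 562711/136052, 92698/34013]
step 2: P' = (I − K·H)·P̄ = [63751283/136052 -58746655/136052 -14704155/34013; -58746655/136052 75444947/136052 18715831/34013; -14704155/34013 18715831/34013 18604230/34013]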